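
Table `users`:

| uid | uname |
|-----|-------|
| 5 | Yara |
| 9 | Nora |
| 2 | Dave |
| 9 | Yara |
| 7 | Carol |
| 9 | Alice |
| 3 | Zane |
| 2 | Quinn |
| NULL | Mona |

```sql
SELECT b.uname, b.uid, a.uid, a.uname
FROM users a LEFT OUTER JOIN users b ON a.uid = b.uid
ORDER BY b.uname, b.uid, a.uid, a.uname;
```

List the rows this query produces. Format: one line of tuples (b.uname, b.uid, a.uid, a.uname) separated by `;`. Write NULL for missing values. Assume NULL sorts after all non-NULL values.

(Alice, 9, 9, Alice); (Alice, 9, 9, Nora); (Alice, 9, 9, Yara); (Carol, 7, 7, Carol); (Dave, 2, 2, Dave); (Dave, 2, 2, Quinn); (Nora, 9, 9, Alice); (Nora, 9, 9, Nora); (Nora, 9, 9, Yara); (Quinn, 2, 2, Dave); (Quinn, 2, 2, Quinn); (Yara, 5, 5, Yara); (Yara, 9, 9, Alice); (Yara, 9, 9, Nora); (Yara, 9, 9, Yara); (Zane, 3, 3, Zane); (NULL, NULL, NULL, Mona)

LEFT JOIN keeps every row from `users a`; unmatched rows get NULL for `users b`'s columns.
Matching on a.uid = b.uid. A NULL in a compared column never satisfies the condition.
- a (uid=5) pairs with 1 row(s) of b.
- a (uid=9) pairs with 3 row(s) of b.
- a (uid=2) pairs with 2 row(s) of b.
- a (uid=9) pairs with 3 row(s) of b.
- a (uid=7) pairs with 1 row(s) of b.
- a (uid=9) pairs with 3 row(s) of b.
- a (uid=3) pairs with 1 row(s) of b.
- a (uid=2) pairs with 2 row(s) of b.
- a (uid=NULL) has no partner → padded with NULL.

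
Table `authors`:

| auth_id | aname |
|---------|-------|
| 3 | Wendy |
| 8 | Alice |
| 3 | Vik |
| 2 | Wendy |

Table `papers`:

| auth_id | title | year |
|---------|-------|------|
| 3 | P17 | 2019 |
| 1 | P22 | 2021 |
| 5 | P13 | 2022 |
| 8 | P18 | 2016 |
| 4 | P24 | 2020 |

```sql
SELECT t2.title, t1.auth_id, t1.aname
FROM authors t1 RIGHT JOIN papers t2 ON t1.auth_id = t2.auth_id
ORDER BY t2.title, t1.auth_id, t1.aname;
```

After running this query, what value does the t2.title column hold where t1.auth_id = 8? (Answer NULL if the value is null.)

RIGHT JOIN keeps every row from `papers`; unmatched rows get NULL for `authors`'s columns.
Matching on t1.auth_id = t2.auth_id.
Matched pairs: 3; unmatched t2 rows kept: 3.

P18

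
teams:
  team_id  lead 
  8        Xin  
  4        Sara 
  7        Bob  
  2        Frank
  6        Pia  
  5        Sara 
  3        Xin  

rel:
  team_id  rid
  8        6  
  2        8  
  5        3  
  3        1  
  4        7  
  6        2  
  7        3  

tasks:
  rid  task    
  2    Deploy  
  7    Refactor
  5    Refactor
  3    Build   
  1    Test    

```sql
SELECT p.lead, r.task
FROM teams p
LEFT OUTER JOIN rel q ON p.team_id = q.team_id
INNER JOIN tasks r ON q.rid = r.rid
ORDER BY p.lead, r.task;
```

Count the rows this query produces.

Joins associate left-to-right: teams LEFT JOIN rel on team_id gives 7 intermediate row(s).
Then INNER JOIN `tasks r` on rid: keep only rows whose q.rid appears in r.
Result: 5 row(s).

5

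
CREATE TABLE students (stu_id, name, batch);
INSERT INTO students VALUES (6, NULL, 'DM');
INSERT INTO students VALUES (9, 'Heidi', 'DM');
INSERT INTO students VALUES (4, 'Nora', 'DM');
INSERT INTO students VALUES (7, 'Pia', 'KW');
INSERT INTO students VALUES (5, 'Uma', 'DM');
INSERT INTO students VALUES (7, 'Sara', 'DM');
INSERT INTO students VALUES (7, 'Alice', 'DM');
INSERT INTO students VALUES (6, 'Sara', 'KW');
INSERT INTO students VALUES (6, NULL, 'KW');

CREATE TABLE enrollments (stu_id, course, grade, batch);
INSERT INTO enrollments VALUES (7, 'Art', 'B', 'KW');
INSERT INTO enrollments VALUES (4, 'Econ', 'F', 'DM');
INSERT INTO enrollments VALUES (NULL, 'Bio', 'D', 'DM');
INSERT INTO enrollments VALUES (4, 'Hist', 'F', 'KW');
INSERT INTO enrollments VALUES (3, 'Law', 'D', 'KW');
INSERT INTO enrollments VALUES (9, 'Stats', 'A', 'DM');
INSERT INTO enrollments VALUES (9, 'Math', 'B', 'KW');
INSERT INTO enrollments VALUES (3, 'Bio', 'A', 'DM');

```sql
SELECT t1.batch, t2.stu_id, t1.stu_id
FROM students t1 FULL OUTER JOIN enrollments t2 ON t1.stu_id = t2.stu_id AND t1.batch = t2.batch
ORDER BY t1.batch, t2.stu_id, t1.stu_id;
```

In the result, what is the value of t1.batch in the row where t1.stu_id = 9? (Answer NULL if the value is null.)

FULL OUTER JOIN keeps every row from both sides; unmatched rows get NULL for the other side's columns.
Matching on t1.stu_id = t2.stu_id AND t1.batch = t2.batch. A NULL in a compared column never satisfies the condition.
- t1[0] stu_id=6, batch=DM → no match; kept with NULLs on the t2 side.
- t1[1] stu_id=9, batch=DM → 1 match(es) in t2 → 1 row(s).
- t1[2] stu_id=4, batch=DM → 1 match(es) in t2 → 1 row(s).
- t1[3] stu_id=7, batch=KW → 1 match(es) in t2 → 1 row(s).
- t1[4] stu_id=5, batch=DM → no match; kept with NULLs on the t2 side.
- t1[5] stu_id=7, batch=DM → no match; kept with NULLs on the t2 side.
- t1[6] stu_id=7, batch=DM → no match; kept with NULLs on the t2 side.
- t1[7] stu_id=6, batch=KW → no match; kept with NULLs on the t2 side.
- t1[8] stu_id=6, batch=KW → no match; kept with NULLs on the t2 side.
- 5 t2 row(s) had no t1 match → kept, t1 columns NULL.

DM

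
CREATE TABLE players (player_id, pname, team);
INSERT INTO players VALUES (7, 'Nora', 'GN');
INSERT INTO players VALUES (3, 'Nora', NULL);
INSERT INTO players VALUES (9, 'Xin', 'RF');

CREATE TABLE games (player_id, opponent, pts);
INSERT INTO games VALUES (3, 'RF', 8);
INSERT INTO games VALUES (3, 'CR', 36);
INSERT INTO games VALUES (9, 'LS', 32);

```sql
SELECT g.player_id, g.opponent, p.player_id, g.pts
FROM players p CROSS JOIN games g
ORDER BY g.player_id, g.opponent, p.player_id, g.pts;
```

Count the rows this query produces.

9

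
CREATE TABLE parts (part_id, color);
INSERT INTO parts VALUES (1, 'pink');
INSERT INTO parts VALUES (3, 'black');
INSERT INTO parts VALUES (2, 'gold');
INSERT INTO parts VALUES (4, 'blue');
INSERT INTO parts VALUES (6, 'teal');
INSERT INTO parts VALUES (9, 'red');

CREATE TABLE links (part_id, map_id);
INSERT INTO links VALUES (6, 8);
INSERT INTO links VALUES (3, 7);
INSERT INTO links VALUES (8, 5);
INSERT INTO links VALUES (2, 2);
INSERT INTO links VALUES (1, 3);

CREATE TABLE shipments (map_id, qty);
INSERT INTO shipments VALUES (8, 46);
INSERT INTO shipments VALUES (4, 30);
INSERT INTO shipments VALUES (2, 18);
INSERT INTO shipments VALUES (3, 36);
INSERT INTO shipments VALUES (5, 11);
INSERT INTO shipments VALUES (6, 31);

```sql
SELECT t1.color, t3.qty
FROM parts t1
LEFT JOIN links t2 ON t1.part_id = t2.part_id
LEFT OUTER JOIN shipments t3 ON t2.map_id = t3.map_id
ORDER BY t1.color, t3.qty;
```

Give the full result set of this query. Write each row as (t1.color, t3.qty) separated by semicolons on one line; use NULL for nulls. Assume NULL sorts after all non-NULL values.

Joins associate left-to-right: parts LEFT JOIN links on part_id gives 6 intermediate row(s).
Then LEFT JOIN `shipments t3` on map_id: each of those 6 rows is kept; rows whose t2.map_id has no match in t3 get NULL for t3's columns.

(black, NULL); (blue, NULL); (gold, 18); (pink, 36); (red, NULL); (teal, 46)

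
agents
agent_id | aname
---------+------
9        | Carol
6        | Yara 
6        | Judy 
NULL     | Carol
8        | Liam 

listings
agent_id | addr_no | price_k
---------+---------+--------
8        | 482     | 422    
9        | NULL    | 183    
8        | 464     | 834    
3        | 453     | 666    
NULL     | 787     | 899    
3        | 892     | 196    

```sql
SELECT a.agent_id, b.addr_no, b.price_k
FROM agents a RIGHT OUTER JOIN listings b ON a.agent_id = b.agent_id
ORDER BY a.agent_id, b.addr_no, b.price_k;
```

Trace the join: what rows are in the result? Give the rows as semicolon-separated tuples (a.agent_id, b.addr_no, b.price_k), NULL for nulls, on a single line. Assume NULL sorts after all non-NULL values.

(8, 464, 834); (8, 482, 422); (9, NULL, 183); (NULL, 453, 666); (NULL, 787, 899); (NULL, 892, 196)

RIGHT JOIN keeps every row from `listings`; unmatched rows get NULL for `agents`'s columns.
Matching on a.agent_id = b.agent_id. A NULL in a compared column never satisfies the condition.
- a row (agent_id=9): matches 1 b row(s) → 1 output row(s).
- a row (agent_id=6): no match.
- a row (agent_id=6): no match.
- a row (agent_id=NULL): no match.
- a row (agent_id=8): matches 2 b row(s) → 2 output row(s).
- 3 row(s) from b found no a partner → padded with NULL.
After projecting and ordering:
a.agent_id | b.addr_no | b.price_k
8 | 464 | 834
8 | 482 | 422
9 | NULL | 183
NULL | 453 | 666
NULL | 787 | 899
NULL | 892 | 196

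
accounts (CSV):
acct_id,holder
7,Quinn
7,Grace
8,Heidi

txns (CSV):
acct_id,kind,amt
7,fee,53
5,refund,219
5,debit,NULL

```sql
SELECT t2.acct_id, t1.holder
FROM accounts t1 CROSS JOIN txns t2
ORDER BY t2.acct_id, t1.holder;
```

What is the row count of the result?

9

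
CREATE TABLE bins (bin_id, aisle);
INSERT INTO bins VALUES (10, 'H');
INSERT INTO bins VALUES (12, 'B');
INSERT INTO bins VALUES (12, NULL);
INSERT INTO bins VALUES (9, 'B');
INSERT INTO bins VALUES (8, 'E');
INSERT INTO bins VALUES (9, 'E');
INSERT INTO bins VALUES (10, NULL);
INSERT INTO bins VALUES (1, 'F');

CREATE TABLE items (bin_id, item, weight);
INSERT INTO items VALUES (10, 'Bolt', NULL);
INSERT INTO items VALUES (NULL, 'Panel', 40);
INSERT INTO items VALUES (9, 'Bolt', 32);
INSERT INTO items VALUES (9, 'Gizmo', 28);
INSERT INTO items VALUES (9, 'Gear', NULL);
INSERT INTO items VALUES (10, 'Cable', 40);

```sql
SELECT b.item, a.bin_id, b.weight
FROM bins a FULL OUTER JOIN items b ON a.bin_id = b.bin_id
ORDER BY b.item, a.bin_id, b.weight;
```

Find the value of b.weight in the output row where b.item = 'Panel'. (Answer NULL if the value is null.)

40

FULL OUTER JOIN keeps every row from both sides; unmatched rows get NULL for the other side's columns.
Matching on a.bin_id = b.bin_id. A NULL in a compared column never satisfies the condition.
- bin_id=10: 2 matching b row(s), so 2 row(s) emitted.
- bin_id=12: no b row matches, row kept with b columns NULL.
- bin_id=12: no b row matches, row kept with b columns NULL.
- bin_id=9: 3 matching b row(s), so 3 row(s) emitted.
- bin_id=8: no b row matches, row kept with b columns NULL.
- bin_id=9: 3 matching b row(s), so 3 row(s) emitted.
- bin_id=10: 2 matching b row(s), so 2 row(s) emitted.
- bin_id=1: no b row matches, row kept with b columns NULL.
- 1 row(s) from b found no a partner → padded with NULL.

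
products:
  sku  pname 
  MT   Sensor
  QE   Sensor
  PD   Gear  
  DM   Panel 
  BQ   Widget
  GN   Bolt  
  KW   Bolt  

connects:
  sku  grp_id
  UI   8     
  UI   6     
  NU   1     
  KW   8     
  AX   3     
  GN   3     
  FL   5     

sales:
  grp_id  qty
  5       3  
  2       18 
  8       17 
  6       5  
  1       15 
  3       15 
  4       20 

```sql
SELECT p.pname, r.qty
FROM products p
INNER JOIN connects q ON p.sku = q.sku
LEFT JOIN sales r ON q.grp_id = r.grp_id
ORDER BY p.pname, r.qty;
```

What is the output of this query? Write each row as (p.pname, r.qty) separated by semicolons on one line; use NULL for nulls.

Step 1 — p INNER JOIN q on sku → 2 row(s).
Then LEFT JOIN `sales r` on grp_id: each of those 2 rows is kept; rows whose q.grp_id has no match in r get NULL for r's columns.

(Bolt, 15); (Bolt, 17)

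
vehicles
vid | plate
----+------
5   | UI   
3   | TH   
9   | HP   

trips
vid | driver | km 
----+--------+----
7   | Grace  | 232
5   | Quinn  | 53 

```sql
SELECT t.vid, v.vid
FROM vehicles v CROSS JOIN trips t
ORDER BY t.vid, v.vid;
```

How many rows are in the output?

CROSS JOIN pairs every row of `vehicles` with every row of `trips`: 3 × 2 = 6 rows.

6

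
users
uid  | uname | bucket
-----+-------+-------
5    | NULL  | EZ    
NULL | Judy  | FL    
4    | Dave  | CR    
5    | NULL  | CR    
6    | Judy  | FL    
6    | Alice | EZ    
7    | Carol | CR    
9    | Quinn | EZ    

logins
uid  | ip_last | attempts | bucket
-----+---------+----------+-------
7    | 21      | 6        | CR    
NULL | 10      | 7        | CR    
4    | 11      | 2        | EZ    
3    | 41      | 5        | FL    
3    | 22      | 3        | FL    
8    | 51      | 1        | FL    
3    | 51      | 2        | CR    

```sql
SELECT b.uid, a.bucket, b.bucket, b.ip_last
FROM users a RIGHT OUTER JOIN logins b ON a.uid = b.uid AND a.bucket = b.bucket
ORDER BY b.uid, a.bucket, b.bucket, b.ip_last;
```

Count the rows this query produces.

7

RIGHT JOIN keeps every row from `logins`; unmatched rows get NULL for `users`'s columns.
Matching on a.uid = b.uid AND a.bucket = b.bucket. A NULL in a compared column never satisfies the condition.
Matched pairs: 1; unmatched b rows kept: 6.
Total: 1 matched + 6 padded = 7 rows.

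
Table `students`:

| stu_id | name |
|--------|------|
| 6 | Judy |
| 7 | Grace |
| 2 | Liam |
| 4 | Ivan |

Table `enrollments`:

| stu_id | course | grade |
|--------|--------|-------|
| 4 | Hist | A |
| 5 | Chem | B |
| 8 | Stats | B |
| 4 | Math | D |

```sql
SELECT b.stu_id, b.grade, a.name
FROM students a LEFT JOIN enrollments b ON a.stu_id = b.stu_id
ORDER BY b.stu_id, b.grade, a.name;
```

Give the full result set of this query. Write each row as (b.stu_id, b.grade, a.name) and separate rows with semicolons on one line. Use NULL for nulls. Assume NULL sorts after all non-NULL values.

LEFT JOIN keeps every row from `students`; unmatched rows get NULL for `enrollments`'s columns.
Matching on a.stu_id = b.stu_id.
- a row (stu_id=6): no match → kept, b columns NULL.
- a row (stu_id=7): no match → kept, b columns NULL.
- a row (stu_id=2): no match → kept, b columns NULL.
- a row (stu_id=4): matches 2 b row(s) → 2 output row(s).
After projecting and ordering:
b.stu_id | b.grade | a.name
4 | A | Ivan
4 | D | Ivan
NULL | NULL | Grace
NULL | NULL | Judy
NULL | NULL | Liam

(4, A, Ivan); (4, D, Ivan); (NULL, NULL, Grace); (NULL, NULL, Judy); (NULL, NULL, Liam)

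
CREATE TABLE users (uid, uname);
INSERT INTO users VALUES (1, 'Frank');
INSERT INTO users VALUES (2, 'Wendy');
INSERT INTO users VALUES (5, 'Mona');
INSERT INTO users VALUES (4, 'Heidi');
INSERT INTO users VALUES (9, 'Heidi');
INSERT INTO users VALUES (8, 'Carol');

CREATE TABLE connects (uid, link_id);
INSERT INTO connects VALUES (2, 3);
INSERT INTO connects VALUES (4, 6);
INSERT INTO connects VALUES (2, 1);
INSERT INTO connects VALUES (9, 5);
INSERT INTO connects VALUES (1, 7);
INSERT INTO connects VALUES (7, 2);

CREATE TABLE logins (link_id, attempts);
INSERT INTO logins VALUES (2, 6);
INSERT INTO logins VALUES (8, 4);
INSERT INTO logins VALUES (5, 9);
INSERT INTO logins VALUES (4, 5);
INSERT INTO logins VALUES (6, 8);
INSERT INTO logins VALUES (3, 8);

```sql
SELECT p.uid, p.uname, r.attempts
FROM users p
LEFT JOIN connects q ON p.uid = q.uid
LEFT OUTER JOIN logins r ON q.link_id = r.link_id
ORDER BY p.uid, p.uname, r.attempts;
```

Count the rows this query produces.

7

Evaluate left to right. First `users p LEFT JOIN connects q` on uid: 7 row(s).
Then LEFT JOIN `logins r` on link_id: each of those 7 rows is kept; rows whose q.link_id has no match in r get NULL for r's columns.
Result: 7 row(s).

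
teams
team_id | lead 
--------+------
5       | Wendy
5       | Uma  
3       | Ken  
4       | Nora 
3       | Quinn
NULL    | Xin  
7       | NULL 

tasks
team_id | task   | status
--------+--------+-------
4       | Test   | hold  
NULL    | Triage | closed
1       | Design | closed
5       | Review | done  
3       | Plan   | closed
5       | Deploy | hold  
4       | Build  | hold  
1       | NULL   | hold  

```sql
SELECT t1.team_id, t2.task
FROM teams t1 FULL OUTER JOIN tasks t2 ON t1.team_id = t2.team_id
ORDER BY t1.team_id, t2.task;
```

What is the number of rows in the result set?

FULL OUTER JOIN keeps every row from both sides; unmatched rows get NULL for the other side's columns.
Matching on t1.team_id = t2.team_id. A NULL in a compared column never satisfies the condition.
- t1 row (team_id=5): matches 2 t2 row(s) → 2 output row(s).
- t1 row (team_id=5): matches 2 t2 row(s) → 2 output row(s).
- t1 row (team_id=3): matches 1 t2 row(s) → 1 output row(s).
- t1 row (team_id=4): matches 2 t2 row(s) → 2 output row(s).
- t1 row (team_id=3): matches 1 t2 row(s) → 1 output row(s).
- t1 row (team_id=NULL): no match → kept, t2 columns NULL.
- t1 row (team_id=7): no match → kept, t2 columns NULL.
- plus 3 unmatched t2 row(s), each kept with NULL t1 columns.
Total: 8 matched + 5 padded = 13 rows.

13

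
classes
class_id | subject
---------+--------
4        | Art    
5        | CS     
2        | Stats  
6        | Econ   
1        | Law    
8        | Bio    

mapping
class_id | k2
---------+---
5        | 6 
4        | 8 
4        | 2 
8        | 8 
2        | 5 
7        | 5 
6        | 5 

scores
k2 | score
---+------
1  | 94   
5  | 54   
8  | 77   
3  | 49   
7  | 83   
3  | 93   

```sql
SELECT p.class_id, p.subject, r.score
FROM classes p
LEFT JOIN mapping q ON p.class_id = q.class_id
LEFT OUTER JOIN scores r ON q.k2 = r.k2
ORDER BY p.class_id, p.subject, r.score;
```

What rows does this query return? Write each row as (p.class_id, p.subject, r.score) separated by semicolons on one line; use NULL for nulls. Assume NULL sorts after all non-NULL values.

Joins associate left-to-right: classes LEFT JOIN mapping on class_id gives 7 intermediate row(s).
Then LEFT JOIN `scores r` on k2: each of those 7 rows is kept; rows whose q.k2 has no match in r get NULL for r's columns.

(1, Law, NULL); (2, Stats, 54); (4, Art, 77); (4, Art, NULL); (5, CS, NULL); (6, Econ, 54); (8, Bio, 77)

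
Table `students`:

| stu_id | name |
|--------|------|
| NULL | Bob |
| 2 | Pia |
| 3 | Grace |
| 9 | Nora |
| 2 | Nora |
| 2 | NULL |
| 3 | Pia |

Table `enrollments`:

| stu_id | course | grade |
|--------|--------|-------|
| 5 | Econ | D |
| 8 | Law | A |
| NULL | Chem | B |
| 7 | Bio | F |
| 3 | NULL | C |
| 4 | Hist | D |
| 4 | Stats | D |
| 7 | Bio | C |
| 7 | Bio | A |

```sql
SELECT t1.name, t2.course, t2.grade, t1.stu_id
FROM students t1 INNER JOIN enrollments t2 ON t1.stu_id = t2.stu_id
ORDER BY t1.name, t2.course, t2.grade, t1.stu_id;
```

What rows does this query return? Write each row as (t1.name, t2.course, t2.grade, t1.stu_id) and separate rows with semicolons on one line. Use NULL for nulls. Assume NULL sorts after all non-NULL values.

INNER JOIN keeps only pairs where the ON condition holds.
Matching on t1.stu_id = t2.stu_id. A NULL in a compared column never satisfies the condition.
- stu_id=NULL: no matching t2 row, dropped.
- stu_id=2: no matching t2 row, dropped.
- stu_id=3: 1 matching t2 row(s), so 1 row(s) emitted.
- stu_id=9: no matching t2 row, dropped.
- stu_id=2: no matching t2 row, dropped.
- stu_id=2: no matching t2 row, dropped.
- stu_id=3: 1 matching t2 row(s), so 1 row(s) emitted.
After projecting and ordering:
t1.name | t2.course | t2.grade | t1.stu_id
Grace | NULL | C | 3
Pia | NULL | C | 3

(Grace, NULL, C, 3); (Pia, NULL, C, 3)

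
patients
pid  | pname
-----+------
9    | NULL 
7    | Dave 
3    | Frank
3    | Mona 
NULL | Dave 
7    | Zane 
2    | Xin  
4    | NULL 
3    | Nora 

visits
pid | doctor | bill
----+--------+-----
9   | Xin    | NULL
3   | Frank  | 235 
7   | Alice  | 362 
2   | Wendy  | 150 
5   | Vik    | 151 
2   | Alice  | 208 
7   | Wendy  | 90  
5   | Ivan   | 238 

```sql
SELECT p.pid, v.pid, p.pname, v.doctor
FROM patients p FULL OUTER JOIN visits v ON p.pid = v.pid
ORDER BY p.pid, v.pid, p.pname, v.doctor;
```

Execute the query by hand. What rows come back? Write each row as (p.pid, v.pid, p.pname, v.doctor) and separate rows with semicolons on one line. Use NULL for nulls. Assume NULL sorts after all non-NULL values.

FULL OUTER JOIN keeps every row from both sides; unmatched rows get NULL for the other side's columns.
Matching on p.pid = v.pid. A NULL in a compared column never satisfies the condition.
Matched pairs: 10; unmatched p rows kept: 2; unmatched v rows kept: 2.

(2, 2, Xin, Alice); (2, 2, Xin, Wendy); (3, 3, Frank, Frank); (3, 3, Mona, Frank); (3, 3, Nora, Frank); (4, NULL, NULL, NULL); (7, 7, Dave, Alice); (7, 7, Dave, Wendy); (7, 7, Zane, Alice); (7, 7, Zane, Wendy); (9, 9, NULL, Xin); (NULL, 5, NULL, Ivan); (NULL, 5, NULL, Vik); (NULL, NULL, Dave, NULL)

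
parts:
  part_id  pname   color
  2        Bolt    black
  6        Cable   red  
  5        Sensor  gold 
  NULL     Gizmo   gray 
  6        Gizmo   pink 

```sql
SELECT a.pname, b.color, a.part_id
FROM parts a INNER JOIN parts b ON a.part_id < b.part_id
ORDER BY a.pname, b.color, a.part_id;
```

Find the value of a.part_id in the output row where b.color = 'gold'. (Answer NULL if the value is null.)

2

INNER JOIN keeps only pairs where the ON condition holds.
Matching on a.part_id < b.part_id. A NULL in a compared column never satisfies the condition.
Matched pairs: 5.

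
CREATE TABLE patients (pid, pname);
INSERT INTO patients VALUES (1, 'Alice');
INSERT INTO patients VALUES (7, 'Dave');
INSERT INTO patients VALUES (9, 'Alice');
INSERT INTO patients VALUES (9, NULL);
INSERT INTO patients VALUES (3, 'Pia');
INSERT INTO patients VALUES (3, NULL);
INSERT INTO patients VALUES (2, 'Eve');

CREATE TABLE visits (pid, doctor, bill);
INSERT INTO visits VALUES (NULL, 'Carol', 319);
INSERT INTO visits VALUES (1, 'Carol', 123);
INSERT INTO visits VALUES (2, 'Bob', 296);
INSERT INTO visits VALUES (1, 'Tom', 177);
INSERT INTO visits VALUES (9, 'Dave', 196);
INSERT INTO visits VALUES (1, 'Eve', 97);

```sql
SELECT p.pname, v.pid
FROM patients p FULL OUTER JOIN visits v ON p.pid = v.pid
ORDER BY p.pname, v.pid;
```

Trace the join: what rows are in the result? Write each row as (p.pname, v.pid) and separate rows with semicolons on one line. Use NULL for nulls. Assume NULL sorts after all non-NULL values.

(Alice, 1); (Alice, 1); (Alice, 1); (Alice, 9); (Dave, NULL); (Eve, 2); (Pia, NULL); (NULL, 9); (NULL, NULL); (NULL, NULL)

FULL OUTER JOIN keeps every row from both sides; unmatched rows get NULL for the other side's columns.
Matching on p.pid = v.pid. A NULL in a compared column never satisfies the condition.
- pid=1: 3 matching v row(s), so 3 row(s) emitted.
- pid=7: no v row matches, row kept with v columns NULL.
- pid=9: 1 matching v row(s), so 1 row(s) emitted.
- pid=9: 1 matching v row(s), so 1 row(s) emitted.
- pid=3: no v row matches, row kept with v columns NULL.
- pid=3: no v row matches, row kept with v columns NULL.
- pid=2: 1 matching v row(s), so 1 row(s) emitted.
- 1 v row(s) had no p match → kept, p columns NULL.
After projecting and ordering:
p.pname | v.pid
Alice | 1
Alice | 1
Alice | 1
Alice | 9
Dave | NULL
Eve | 2
Pia | NULL
NULL | 9
NULL | NULL
NULL | NULL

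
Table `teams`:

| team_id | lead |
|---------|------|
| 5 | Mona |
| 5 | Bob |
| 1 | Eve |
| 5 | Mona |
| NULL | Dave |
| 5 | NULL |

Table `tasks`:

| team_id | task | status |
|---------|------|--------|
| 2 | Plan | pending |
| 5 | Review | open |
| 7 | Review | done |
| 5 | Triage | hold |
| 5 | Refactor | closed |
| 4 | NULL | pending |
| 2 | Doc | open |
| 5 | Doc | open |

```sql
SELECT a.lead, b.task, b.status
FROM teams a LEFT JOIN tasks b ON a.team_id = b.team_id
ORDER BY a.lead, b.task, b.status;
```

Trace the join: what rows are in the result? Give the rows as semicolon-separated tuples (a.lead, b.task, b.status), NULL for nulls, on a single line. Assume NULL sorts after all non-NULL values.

(Bob, Doc, open); (Bob, Refactor, closed); (Bob, Review, open); (Bob, Triage, hold); (Dave, NULL, NULL); (Eve, NULL, NULL); (Mona, Doc, open); (Mona, Doc, open); (Mona, Refactor, closed); (Mona, Refactor, closed); (Mona, Review, open); (Mona, Review, open); (Mona, Triage, hold); (Mona, Triage, hold); (NULL, Doc, open); (NULL, Refactor, closed); (NULL, Review, open); (NULL, Triage, hold)

LEFT JOIN keeps every row from `teams`; unmatched rows get NULL for `tasks`'s columns.
Matching on a.team_id = b.team_id. A NULL in a compared column never satisfies the condition.
- a (team_id=5) pairs with 4 row(s) of b.
- a (team_id=5) pairs with 4 row(s) of b.
- a (team_id=1) has no partner → padded with NULL.
- a (team_id=5) pairs with 4 row(s) of b.
- a (team_id=NULL) has no partner → padded with NULL.
- a (team_id=5) pairs with 4 row(s) of b.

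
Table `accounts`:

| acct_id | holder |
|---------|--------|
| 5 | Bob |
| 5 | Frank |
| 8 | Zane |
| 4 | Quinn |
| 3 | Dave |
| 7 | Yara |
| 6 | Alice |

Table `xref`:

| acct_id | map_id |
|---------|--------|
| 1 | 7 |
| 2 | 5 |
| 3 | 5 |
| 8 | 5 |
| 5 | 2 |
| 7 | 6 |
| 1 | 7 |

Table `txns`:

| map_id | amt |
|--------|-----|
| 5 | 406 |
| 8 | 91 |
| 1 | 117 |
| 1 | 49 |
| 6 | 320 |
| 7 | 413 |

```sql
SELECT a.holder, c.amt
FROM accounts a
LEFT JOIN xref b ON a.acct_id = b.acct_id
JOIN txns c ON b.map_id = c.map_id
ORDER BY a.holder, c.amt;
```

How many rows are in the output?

3

Step 1 — a LEFT JOIN b on acct_id → 7 row(s).
Then INNER JOIN `txns c` on map_id: keep only rows whose b.map_id appears in c.
Result: 3 row(s).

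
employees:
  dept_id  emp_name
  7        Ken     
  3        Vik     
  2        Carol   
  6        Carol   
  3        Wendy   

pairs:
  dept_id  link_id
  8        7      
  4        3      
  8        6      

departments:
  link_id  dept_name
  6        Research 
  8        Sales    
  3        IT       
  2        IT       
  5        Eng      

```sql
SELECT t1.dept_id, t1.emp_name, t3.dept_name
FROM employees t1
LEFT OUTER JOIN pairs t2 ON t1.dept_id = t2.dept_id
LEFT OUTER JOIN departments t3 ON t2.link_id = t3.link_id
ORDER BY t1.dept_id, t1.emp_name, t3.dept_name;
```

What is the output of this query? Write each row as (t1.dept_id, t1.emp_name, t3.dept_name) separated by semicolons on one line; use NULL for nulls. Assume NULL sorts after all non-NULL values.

(2, Carol, NULL); (3, Vik, NULL); (3, Wendy, NULL); (6, Carol, NULL); (7, Ken, NULL)

Evaluate left to right. First `employees t1 LEFT JOIN pairs t2` on dept_id: 5 row(s).
Then LEFT JOIN `departments t3` on link_id: each of those 5 rows is kept; rows whose t2.link_id has no match in t3 get NULL for t3's columns.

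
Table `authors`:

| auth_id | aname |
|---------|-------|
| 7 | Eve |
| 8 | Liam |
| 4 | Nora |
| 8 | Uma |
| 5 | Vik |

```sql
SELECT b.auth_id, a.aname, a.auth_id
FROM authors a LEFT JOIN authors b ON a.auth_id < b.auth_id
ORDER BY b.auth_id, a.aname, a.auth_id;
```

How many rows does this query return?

11

LEFT JOIN keeps every row from `authors a`; unmatched rows get NULL for `authors b`'s columns.
Matching on a.auth_id < b.auth_id.
- auth_id=7: 2 matching b row(s), so 2 row(s) emitted.
- auth_id=8: no b row matches, row kept with b columns NULL.
- auth_id=4: 4 matching b row(s), so 4 row(s) emitted.
- auth_id=8: no b row matches, row kept with b columns NULL.
- auth_id=5: 3 matching b row(s), so 3 row(s) emitted.
Total: 9 matched + 2 padded = 11 rows.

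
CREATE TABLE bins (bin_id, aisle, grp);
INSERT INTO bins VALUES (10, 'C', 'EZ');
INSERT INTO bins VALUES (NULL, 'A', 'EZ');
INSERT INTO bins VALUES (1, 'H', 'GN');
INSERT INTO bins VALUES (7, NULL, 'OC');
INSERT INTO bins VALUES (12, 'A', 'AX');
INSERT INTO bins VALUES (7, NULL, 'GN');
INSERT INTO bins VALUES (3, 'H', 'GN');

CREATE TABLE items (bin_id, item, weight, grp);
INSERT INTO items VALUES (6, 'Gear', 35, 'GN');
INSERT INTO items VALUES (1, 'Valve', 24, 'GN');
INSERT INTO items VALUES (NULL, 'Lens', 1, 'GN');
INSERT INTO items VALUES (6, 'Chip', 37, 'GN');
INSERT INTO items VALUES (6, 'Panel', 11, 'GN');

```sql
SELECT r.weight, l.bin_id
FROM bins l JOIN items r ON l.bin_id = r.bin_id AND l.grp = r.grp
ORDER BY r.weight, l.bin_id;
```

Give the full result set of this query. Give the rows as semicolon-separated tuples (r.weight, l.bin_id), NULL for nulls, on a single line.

INNER JOIN keeps only pairs where the ON condition holds.
Matching on l.bin_id = r.bin_id AND l.grp = r.grp. A NULL in a compared column never satisfies the condition.
Matched pairs: 1.

(24, 1)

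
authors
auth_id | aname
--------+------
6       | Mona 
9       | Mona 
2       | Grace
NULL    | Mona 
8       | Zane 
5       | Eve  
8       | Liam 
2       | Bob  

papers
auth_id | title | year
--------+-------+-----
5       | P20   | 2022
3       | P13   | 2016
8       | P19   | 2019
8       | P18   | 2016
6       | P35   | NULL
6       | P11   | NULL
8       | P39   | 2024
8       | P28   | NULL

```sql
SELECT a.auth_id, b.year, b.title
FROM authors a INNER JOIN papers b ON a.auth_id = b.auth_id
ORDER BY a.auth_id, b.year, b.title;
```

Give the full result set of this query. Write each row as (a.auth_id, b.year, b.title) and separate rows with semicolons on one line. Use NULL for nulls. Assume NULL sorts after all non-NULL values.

(5, 2022, P20); (6, NULL, P11); (6, NULL, P35); (8, 2016, P18); (8, 2016, P18); (8, 2019, P19); (8, 2019, P19); (8, 2024, P39); (8, 2024, P39); (8, NULL, P28); (8, NULL, P28)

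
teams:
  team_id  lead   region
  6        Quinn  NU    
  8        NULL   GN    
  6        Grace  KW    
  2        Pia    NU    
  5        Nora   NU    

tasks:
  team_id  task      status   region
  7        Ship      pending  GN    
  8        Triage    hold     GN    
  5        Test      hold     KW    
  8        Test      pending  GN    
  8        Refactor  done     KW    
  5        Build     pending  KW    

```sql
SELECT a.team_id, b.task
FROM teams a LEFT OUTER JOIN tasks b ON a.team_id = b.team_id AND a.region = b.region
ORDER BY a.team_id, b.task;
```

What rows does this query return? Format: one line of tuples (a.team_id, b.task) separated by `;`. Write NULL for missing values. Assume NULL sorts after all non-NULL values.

LEFT JOIN keeps every row from `teams`; unmatched rows get NULL for `tasks`'s columns.
Matching on a.team_id = b.team_id AND a.region = b.region.
- team_id=6, region=NU: no b row matches, row kept with b columns NULL.
- team_id=8, region=GN: 2 matching b row(s), so 2 row(s) emitted.
- team_id=6, region=KW: no b row matches, row kept with b columns NULL.
- team_id=2, region=NU: no b row matches, row kept with b columns NULL.
- team_id=5, region=NU: no b row matches, row kept with b columns NULL.
After projecting and ordering:
a.team_id | b.task
2 | NULL
5 | NULL
6 | NULL
6 | NULL
8 | Test
8 | Triage

(2, NULL); (5, NULL); (6, NULL); (6, NULL); (8, Test); (8, Triage)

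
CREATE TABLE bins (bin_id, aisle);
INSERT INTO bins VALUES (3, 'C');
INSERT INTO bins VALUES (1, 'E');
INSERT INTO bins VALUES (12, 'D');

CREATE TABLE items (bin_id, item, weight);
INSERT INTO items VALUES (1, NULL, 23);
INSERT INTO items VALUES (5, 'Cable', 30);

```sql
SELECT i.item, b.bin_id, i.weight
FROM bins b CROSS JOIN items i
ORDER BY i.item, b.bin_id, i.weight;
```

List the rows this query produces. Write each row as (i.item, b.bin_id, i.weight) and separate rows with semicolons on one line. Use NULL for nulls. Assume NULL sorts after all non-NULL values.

(Cable, 1, 30); (Cable, 3, 30); (Cable, 12, 30); (NULL, 1, 23); (NULL, 3, 23); (NULL, 12, 23)

CROSS JOIN pairs every row of `bins` with every row of `items`: 3 × 2 = 6 rows.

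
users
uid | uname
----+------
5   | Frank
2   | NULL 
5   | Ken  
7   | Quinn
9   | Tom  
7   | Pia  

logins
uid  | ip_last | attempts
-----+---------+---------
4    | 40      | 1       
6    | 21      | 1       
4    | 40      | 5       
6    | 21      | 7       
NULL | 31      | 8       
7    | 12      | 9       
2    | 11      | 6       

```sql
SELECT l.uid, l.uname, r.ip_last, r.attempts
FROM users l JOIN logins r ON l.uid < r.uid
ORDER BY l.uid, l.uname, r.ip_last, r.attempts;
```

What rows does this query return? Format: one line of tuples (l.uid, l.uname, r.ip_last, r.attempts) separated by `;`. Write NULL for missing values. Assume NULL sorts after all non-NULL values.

(2, NULL, 12, 9); (2, NULL, 21, 1); (2, NULL, 21, 7); (2, NULL, 40, 1); (2, NULL, 40, 5); (5, Frank, 12, 9); (5, Frank, 21, 1); (5, Frank, 21, 7); (5, Ken, 12, 9); (5, Ken, 21, 1); (5, Ken, 21, 7)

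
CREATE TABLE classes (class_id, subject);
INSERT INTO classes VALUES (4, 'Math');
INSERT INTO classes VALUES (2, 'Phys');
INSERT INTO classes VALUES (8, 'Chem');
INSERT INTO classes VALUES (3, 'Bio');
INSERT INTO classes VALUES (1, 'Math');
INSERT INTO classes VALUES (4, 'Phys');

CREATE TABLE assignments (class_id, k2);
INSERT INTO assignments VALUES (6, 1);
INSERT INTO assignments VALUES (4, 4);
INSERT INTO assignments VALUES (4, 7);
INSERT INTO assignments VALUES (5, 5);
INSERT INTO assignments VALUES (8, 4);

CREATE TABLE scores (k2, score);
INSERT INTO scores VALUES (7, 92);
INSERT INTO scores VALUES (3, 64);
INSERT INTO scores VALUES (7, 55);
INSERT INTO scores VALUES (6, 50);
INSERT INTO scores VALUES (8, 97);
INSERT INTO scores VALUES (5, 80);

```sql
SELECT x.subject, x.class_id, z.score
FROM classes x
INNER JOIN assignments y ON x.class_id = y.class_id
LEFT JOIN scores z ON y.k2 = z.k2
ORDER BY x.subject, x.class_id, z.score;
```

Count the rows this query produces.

7

Evaluate left to right. First `classes x INNER JOIN assignments y` on class_id: 5 row(s).
Then LEFT JOIN `scores z` on k2: each of those 5 rows is kept; rows whose y.k2 has no match in z get NULL for z's columns.
Result: 7 row(s).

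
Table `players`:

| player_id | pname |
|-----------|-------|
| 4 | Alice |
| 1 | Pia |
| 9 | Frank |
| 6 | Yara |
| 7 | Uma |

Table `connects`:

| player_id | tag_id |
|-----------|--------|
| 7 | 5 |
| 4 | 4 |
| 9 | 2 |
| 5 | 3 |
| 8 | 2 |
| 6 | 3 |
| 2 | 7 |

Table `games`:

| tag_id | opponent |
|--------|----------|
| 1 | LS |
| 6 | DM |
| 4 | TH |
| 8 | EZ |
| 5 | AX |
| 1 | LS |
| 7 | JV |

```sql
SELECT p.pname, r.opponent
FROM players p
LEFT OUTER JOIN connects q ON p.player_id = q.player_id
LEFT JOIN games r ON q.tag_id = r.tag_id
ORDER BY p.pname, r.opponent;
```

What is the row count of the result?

Evaluate left to right. First `players p LEFT JOIN connects q` on player_id: 5 row(s).
Then LEFT JOIN `games r` on tag_id: each of those 5 rows is kept; rows whose q.tag_id has no match in r get NULL for r's columns.
Result: 5 row(s).

5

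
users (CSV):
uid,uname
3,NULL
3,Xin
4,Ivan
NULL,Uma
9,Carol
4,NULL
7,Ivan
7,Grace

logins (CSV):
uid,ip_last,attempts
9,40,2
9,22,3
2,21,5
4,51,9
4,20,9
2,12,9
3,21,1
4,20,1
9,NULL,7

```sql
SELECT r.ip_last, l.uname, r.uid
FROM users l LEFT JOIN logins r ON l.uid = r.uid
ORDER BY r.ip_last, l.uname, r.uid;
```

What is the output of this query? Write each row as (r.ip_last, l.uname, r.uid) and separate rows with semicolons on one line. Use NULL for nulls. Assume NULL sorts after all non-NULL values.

(20, Ivan, 4); (20, Ivan, 4); (20, NULL, 4); (20, NULL, 4); (21, Xin, 3); (21, NULL, 3); (22, Carol, 9); (40, Carol, 9); (51, Ivan, 4); (51, NULL, 4); (NULL, Carol, 9); (NULL, Grace, NULL); (NULL, Ivan, NULL); (NULL, Uma, NULL)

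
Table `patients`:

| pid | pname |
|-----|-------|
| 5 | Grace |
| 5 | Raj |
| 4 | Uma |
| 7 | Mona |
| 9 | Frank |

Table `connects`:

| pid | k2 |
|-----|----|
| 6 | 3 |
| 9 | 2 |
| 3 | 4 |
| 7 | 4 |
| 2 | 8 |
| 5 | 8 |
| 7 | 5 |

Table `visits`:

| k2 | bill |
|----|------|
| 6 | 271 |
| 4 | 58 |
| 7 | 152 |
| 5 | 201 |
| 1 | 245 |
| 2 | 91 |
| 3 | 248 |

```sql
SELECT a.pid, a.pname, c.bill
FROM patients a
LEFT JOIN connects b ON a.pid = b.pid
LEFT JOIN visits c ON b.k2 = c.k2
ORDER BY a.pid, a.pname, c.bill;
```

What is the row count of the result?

Step 1 — a LEFT JOIN b on pid → 6 row(s).
Then LEFT JOIN `visits c` on k2: each of those 6 rows is kept; rows whose b.k2 has no match in c get NULL for c's columns.
Result: 6 row(s).

6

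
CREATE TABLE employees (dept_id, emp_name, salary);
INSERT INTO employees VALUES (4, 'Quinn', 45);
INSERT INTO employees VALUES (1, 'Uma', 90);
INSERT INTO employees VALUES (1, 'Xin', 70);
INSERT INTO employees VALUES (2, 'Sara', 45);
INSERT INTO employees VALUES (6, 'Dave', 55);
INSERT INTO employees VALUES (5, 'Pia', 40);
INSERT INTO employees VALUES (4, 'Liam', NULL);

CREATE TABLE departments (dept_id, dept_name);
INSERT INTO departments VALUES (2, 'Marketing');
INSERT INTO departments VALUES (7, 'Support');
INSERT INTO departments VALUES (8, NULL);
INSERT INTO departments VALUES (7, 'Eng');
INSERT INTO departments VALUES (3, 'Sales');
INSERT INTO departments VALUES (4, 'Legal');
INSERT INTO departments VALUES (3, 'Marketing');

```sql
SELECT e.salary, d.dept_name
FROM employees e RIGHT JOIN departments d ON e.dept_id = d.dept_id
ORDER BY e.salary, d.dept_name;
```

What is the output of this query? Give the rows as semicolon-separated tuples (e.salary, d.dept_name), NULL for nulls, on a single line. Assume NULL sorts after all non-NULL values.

(45, Legal); (45, Marketing); (NULL, Eng); (NULL, Legal); (NULL, Marketing); (NULL, Sales); (NULL, Support); (NULL, NULL)

RIGHT JOIN keeps every row from `departments`; unmatched rows get NULL for `employees`'s columns.
Matching on e.dept_id = d.dept_id.
- e[0] dept_id=4 → 1 match(es) in d → 1 row(s).
- e[1] dept_id=1 → no match.
- e[2] dept_id=1 → no match.
- e[3] dept_id=2 → 1 match(es) in d → 1 row(s).
- e[4] dept_id=6 → no match.
- e[5] dept_id=5 → no match.
- e[6] dept_id=4 → 1 match(es) in d → 1 row(s).
- plus 5 unmatched d row(s), each kept with NULL e columns.
After projecting and ordering:
e.salary | d.dept_name
45 | Legal
45 | Marketing
NULL | Eng
NULL | Legal
NULL | Marketing
NULL | Sales
NULL | Support
NULL | NULL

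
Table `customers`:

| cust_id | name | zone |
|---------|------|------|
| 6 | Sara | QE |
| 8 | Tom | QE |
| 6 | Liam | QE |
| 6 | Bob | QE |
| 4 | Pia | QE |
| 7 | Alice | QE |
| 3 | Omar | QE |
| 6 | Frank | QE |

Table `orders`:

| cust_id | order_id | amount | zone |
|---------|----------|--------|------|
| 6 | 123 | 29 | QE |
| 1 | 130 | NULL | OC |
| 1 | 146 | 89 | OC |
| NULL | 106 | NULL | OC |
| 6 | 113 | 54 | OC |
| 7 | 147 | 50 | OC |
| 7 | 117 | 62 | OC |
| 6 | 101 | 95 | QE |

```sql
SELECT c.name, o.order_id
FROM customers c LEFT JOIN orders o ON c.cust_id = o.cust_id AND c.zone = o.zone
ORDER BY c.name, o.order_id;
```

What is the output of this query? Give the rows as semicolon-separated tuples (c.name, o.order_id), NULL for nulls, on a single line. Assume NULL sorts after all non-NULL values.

(Alice, NULL); (Bob, 101); (Bob, 123); (Frank, 101); (Frank, 123); (Liam, 101); (Liam, 123); (Omar, NULL); (Pia, NULL); (Sara, 101); (Sara, 123); (Tom, NULL)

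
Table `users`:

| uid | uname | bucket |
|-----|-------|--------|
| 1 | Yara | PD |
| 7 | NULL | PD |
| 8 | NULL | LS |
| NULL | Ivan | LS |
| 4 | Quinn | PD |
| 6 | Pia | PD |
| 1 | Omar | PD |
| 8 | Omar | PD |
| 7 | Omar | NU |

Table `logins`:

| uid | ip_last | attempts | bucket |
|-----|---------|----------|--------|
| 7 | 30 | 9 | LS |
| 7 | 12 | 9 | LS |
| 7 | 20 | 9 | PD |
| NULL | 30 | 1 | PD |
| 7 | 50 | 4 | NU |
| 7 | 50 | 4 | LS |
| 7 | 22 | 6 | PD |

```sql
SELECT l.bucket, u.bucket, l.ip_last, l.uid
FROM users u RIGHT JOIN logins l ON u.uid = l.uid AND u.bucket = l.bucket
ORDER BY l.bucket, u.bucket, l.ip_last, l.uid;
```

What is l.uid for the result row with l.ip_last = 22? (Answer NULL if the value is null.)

7

RIGHT JOIN keeps every row from `logins`; unmatched rows get NULL for `users`'s columns.
Matching on u.uid = l.uid AND u.bucket = l.bucket. A NULL in a compared column never satisfies the condition.
Matched pairs: 3; unmatched l rows kept: 4.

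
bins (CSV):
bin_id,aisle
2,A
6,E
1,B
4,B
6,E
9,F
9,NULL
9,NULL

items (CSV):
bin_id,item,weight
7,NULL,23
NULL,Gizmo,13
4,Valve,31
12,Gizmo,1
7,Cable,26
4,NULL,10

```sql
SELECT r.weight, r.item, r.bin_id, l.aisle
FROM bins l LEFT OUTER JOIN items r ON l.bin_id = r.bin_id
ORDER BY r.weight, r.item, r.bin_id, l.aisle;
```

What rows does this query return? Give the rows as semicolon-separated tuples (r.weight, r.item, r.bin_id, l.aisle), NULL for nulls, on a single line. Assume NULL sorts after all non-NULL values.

LEFT JOIN keeps every row from `bins`; unmatched rows get NULL for `items`'s columns.
Matching on l.bin_id = r.bin_id. A NULL in a compared column never satisfies the condition.
- l[0] bin_id=2 → no match; kept with NULLs on the r side.
- l[1] bin_id=6 → no match; kept with NULLs on the r side.
- l[2] bin_id=1 → no match; kept with NULLs on the r side.
- l[3] bin_id=4 → 2 match(es) in r → 2 row(s).
- l[4] bin_id=6 → no match; kept with NULLs on the r side.
- l[5] bin_id=9 → no match; kept with NULLs on the r side.
- l[6] bin_id=9 → no match; kept with NULLs on the r side.
- l[7] bin_id=9 → no match; kept with NULLs on the r side.
After projecting and ordering:
r.weight | r.item | r.bin_id | l.aisle
10 | NULL | 4 | B
31 | Valve | 4 | B
NULL | NULL | NULL | A
NULL | NULL | NULL | B
NULL | NULL | NULL | E
NULL | NULL | NULL | E
NULL | NULL | NULL | F
NULL | NULL | NULL | NULL
NULL | NULL | NULL | NULL

(10, NULL, 4, B); (31, Valve, 4, B); (NULL, NULL, NULL, A); (NULL, NULL, NULL, B); (NULL, NULL, NULL, E); (NULL, NULL, NULL, E); (NULL, NULL, NULL, F); (NULL, NULL, NULL, NULL); (NULL, NULL, NULL, NULL)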